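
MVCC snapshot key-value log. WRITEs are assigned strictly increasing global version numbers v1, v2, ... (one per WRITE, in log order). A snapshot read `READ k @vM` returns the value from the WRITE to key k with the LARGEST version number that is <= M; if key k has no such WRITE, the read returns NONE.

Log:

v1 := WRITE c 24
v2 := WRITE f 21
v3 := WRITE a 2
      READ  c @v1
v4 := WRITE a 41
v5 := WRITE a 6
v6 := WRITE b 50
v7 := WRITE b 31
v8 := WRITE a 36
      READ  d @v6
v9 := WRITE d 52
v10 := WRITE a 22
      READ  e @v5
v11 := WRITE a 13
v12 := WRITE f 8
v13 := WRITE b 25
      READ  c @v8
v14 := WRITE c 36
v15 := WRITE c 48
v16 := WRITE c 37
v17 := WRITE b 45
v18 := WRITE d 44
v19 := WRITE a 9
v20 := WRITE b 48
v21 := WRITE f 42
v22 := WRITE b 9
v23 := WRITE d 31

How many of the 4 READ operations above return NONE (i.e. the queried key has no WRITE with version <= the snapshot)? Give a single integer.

v1: WRITE c=24  (c history now [(1, 24)])
v2: WRITE f=21  (f history now [(2, 21)])
v3: WRITE a=2  (a history now [(3, 2)])
READ c @v1: history=[(1, 24)] -> pick v1 -> 24
v4: WRITE a=41  (a history now [(3, 2), (4, 41)])
v5: WRITE a=6  (a history now [(3, 2), (4, 41), (5, 6)])
v6: WRITE b=50  (b history now [(6, 50)])
v7: WRITE b=31  (b history now [(6, 50), (7, 31)])
v8: WRITE a=36  (a history now [(3, 2), (4, 41), (5, 6), (8, 36)])
READ d @v6: history=[] -> no version <= 6 -> NONE
v9: WRITE d=52  (d history now [(9, 52)])
v10: WRITE a=22  (a history now [(3, 2), (4, 41), (5, 6), (8, 36), (10, 22)])
READ e @v5: history=[] -> no version <= 5 -> NONE
v11: WRITE a=13  (a history now [(3, 2), (4, 41), (5, 6), (8, 36), (10, 22), (11, 13)])
v12: WRITE f=8  (f history now [(2, 21), (12, 8)])
v13: WRITE b=25  (b history now [(6, 50), (7, 31), (13, 25)])
READ c @v8: history=[(1, 24)] -> pick v1 -> 24
v14: WRITE c=36  (c history now [(1, 24), (14, 36)])
v15: WRITE c=48  (c history now [(1, 24), (14, 36), (15, 48)])
v16: WRITE c=37  (c history now [(1, 24), (14, 36), (15, 48), (16, 37)])
v17: WRITE b=45  (b history now [(6, 50), (7, 31), (13, 25), (17, 45)])
v18: WRITE d=44  (d history now [(9, 52), (18, 44)])
v19: WRITE a=9  (a history now [(3, 2), (4, 41), (5, 6), (8, 36), (10, 22), (11, 13), (19, 9)])
v20: WRITE b=48  (b history now [(6, 50), (7, 31), (13, 25), (17, 45), (20, 48)])
v21: WRITE f=42  (f history now [(2, 21), (12, 8), (21, 42)])
v22: WRITE b=9  (b history now [(6, 50), (7, 31), (13, 25), (17, 45), (20, 48), (22, 9)])
v23: WRITE d=31  (d history now [(9, 52), (18, 44), (23, 31)])
Read results in order: ['24', 'NONE', 'NONE', '24']
NONE count = 2

Answer: 2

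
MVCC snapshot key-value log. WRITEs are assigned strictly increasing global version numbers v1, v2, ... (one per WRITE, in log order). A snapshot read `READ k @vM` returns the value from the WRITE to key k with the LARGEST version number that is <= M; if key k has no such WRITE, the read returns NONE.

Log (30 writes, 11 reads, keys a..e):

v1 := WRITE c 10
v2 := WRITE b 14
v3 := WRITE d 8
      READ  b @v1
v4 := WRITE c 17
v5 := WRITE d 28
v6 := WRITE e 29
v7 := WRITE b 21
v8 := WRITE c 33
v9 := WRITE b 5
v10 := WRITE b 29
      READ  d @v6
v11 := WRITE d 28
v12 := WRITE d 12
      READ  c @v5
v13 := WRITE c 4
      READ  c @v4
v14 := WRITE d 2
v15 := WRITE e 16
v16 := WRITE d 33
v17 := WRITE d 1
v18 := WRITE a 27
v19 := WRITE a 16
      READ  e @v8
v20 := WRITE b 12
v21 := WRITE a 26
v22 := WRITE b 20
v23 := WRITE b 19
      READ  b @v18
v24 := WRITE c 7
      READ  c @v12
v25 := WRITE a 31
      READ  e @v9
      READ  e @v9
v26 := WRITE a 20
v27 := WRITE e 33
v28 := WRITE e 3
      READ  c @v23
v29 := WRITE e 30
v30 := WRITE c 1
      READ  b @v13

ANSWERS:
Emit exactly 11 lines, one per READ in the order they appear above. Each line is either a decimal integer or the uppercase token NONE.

Answer: NONE
28
17
17
29
29
33
29
29
4
29

Derivation:
v1: WRITE c=10  (c history now [(1, 10)])
v2: WRITE b=14  (b history now [(2, 14)])
v3: WRITE d=8  (d history now [(3, 8)])
READ b @v1: history=[(2, 14)] -> no version <= 1 -> NONE
v4: WRITE c=17  (c history now [(1, 10), (4, 17)])
v5: WRITE d=28  (d history now [(3, 8), (5, 28)])
v6: WRITE e=29  (e history now [(6, 29)])
v7: WRITE b=21  (b history now [(2, 14), (7, 21)])
v8: WRITE c=33  (c history now [(1, 10), (4, 17), (8, 33)])
v9: WRITE b=5  (b history now [(2, 14), (7, 21), (9, 5)])
v10: WRITE b=29  (b history now [(2, 14), (7, 21), (9, 5), (10, 29)])
READ d @v6: history=[(3, 8), (5, 28)] -> pick v5 -> 28
v11: WRITE d=28  (d history now [(3, 8), (5, 28), (11, 28)])
v12: WRITE d=12  (d history now [(3, 8), (5, 28), (11, 28), (12, 12)])
READ c @v5: history=[(1, 10), (4, 17), (8, 33)] -> pick v4 -> 17
v13: WRITE c=4  (c history now [(1, 10), (4, 17), (8, 33), (13, 4)])
READ c @v4: history=[(1, 10), (4, 17), (8, 33), (13, 4)] -> pick v4 -> 17
v14: WRITE d=2  (d history now [(3, 8), (5, 28), (11, 28), (12, 12), (14, 2)])
v15: WRITE e=16  (e history now [(6, 29), (15, 16)])
v16: WRITE d=33  (d history now [(3, 8), (5, 28), (11, 28), (12, 12), (14, 2), (16, 33)])
v17: WRITE d=1  (d history now [(3, 8), (5, 28), (11, 28), (12, 12), (14, 2), (16, 33), (17, 1)])
v18: WRITE a=27  (a history now [(18, 27)])
v19: WRITE a=16  (a history now [(18, 27), (19, 16)])
READ e @v8: history=[(6, 29), (15, 16)] -> pick v6 -> 29
v20: WRITE b=12  (b history now [(2, 14), (7, 21), (9, 5), (10, 29), (20, 12)])
v21: WRITE a=26  (a history now [(18, 27), (19, 16), (21, 26)])
v22: WRITE b=20  (b history now [(2, 14), (7, 21), (9, 5), (10, 29), (20, 12), (22, 20)])
v23: WRITE b=19  (b history now [(2, 14), (7, 21), (9, 5), (10, 29), (20, 12), (22, 20), (23, 19)])
READ b @v18: history=[(2, 14), (7, 21), (9, 5), (10, 29), (20, 12), (22, 20), (23, 19)] -> pick v10 -> 29
v24: WRITE c=7  (c history now [(1, 10), (4, 17), (8, 33), (13, 4), (24, 7)])
READ c @v12: history=[(1, 10), (4, 17), (8, 33), (13, 4), (24, 7)] -> pick v8 -> 33
v25: WRITE a=31  (a history now [(18, 27), (19, 16), (21, 26), (25, 31)])
READ e @v9: history=[(6, 29), (15, 16)] -> pick v6 -> 29
READ e @v9: history=[(6, 29), (15, 16)] -> pick v6 -> 29
v26: WRITE a=20  (a history now [(18, 27), (19, 16), (21, 26), (25, 31), (26, 20)])
v27: WRITE e=33  (e history now [(6, 29), (15, 16), (27, 33)])
v28: WRITE e=3  (e history now [(6, 29), (15, 16), (27, 33), (28, 3)])
READ c @v23: history=[(1, 10), (4, 17), (8, 33), (13, 4), (24, 7)] -> pick v13 -> 4
v29: WRITE e=30  (e history now [(6, 29), (15, 16), (27, 33), (28, 3), (29, 30)])
v30: WRITE c=1  (c history now [(1, 10), (4, 17), (8, 33), (13, 4), (24, 7), (30, 1)])
READ b @v13: history=[(2, 14), (7, 21), (9, 5), (10, 29), (20, 12), (22, 20), (23, 19)] -> pick v10 -> 29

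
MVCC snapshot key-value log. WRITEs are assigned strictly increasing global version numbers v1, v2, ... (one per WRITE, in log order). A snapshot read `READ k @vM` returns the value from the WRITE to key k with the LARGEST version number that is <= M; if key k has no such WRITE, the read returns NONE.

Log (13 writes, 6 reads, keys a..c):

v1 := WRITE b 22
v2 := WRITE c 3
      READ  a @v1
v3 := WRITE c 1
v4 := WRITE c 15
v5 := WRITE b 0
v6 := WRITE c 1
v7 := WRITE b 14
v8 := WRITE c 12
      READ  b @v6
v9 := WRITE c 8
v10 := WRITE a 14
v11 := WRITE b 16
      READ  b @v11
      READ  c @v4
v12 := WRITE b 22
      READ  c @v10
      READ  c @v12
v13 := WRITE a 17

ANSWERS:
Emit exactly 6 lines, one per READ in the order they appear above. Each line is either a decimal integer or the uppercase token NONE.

Answer: NONE
0
16
15
8
8

Derivation:
v1: WRITE b=22  (b history now [(1, 22)])
v2: WRITE c=3  (c history now [(2, 3)])
READ a @v1: history=[] -> no version <= 1 -> NONE
v3: WRITE c=1  (c history now [(2, 3), (3, 1)])
v4: WRITE c=15  (c history now [(2, 3), (3, 1), (4, 15)])
v5: WRITE b=0  (b history now [(1, 22), (5, 0)])
v6: WRITE c=1  (c history now [(2, 3), (3, 1), (4, 15), (6, 1)])
v7: WRITE b=14  (b history now [(1, 22), (5, 0), (7, 14)])
v8: WRITE c=12  (c history now [(2, 3), (3, 1), (4, 15), (6, 1), (8, 12)])
READ b @v6: history=[(1, 22), (5, 0), (7, 14)] -> pick v5 -> 0
v9: WRITE c=8  (c history now [(2, 3), (3, 1), (4, 15), (6, 1), (8, 12), (9, 8)])
v10: WRITE a=14  (a history now [(10, 14)])
v11: WRITE b=16  (b history now [(1, 22), (5, 0), (7, 14), (11, 16)])
READ b @v11: history=[(1, 22), (5, 0), (7, 14), (11, 16)] -> pick v11 -> 16
READ c @v4: history=[(2, 3), (3, 1), (4, 15), (6, 1), (8, 12), (9, 8)] -> pick v4 -> 15
v12: WRITE b=22  (b history now [(1, 22), (5, 0), (7, 14), (11, 16), (12, 22)])
READ c @v10: history=[(2, 3), (3, 1), (4, 15), (6, 1), (8, 12), (9, 8)] -> pick v9 -> 8
READ c @v12: history=[(2, 3), (3, 1), (4, 15), (6, 1), (8, 12), (9, 8)] -> pick v9 -> 8
v13: WRITE a=17  (a history now [(10, 14), (13, 17)])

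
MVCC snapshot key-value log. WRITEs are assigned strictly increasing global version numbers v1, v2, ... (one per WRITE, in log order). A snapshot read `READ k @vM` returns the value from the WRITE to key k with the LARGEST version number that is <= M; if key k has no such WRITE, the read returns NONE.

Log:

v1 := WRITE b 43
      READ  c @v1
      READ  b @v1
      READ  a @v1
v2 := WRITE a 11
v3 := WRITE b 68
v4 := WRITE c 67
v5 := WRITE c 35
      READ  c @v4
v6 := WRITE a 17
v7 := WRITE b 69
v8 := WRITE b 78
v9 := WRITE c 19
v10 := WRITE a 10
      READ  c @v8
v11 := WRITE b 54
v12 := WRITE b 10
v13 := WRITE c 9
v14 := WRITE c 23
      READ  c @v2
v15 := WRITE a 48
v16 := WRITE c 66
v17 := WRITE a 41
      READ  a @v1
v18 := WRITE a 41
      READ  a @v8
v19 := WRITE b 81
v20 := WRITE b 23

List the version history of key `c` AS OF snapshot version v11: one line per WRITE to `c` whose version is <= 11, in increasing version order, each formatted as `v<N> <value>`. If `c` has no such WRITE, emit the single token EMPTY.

Answer: v4 67
v5 35
v9 19

Derivation:
Scan writes for key=c with version <= 11:
  v1 WRITE b 43 -> skip
  v2 WRITE a 11 -> skip
  v3 WRITE b 68 -> skip
  v4 WRITE c 67 -> keep
  v5 WRITE c 35 -> keep
  v6 WRITE a 17 -> skip
  v7 WRITE b 69 -> skip
  v8 WRITE b 78 -> skip
  v9 WRITE c 19 -> keep
  v10 WRITE a 10 -> skip
  v11 WRITE b 54 -> skip
  v12 WRITE b 10 -> skip
  v13 WRITE c 9 -> drop (> snap)
  v14 WRITE c 23 -> drop (> snap)
  v15 WRITE a 48 -> skip
  v16 WRITE c 66 -> drop (> snap)
  v17 WRITE a 41 -> skip
  v18 WRITE a 41 -> skip
  v19 WRITE b 81 -> skip
  v20 WRITE b 23 -> skip
Collected: [(4, 67), (5, 35), (9, 19)]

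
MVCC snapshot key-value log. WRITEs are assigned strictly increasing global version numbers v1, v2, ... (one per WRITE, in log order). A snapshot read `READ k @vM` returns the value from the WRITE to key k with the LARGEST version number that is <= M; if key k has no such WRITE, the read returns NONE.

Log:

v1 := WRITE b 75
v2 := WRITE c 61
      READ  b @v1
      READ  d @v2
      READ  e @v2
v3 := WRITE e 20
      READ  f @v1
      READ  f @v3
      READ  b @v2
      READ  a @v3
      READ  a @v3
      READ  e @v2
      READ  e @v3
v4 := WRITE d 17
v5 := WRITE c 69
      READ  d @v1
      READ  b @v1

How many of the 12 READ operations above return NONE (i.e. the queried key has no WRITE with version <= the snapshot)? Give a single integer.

Answer: 8

Derivation:
v1: WRITE b=75  (b history now [(1, 75)])
v2: WRITE c=61  (c history now [(2, 61)])
READ b @v1: history=[(1, 75)] -> pick v1 -> 75
READ d @v2: history=[] -> no version <= 2 -> NONE
READ e @v2: history=[] -> no version <= 2 -> NONE
v3: WRITE e=20  (e history now [(3, 20)])
READ f @v1: history=[] -> no version <= 1 -> NONE
READ f @v3: history=[] -> no version <= 3 -> NONE
READ b @v2: history=[(1, 75)] -> pick v1 -> 75
READ a @v3: history=[] -> no version <= 3 -> NONE
READ a @v3: history=[] -> no version <= 3 -> NONE
READ e @v2: history=[(3, 20)] -> no version <= 2 -> NONE
READ e @v3: history=[(3, 20)] -> pick v3 -> 20
v4: WRITE d=17  (d history now [(4, 17)])
v5: WRITE c=69  (c history now [(2, 61), (5, 69)])
READ d @v1: history=[(4, 17)] -> no version <= 1 -> NONE
READ b @v1: history=[(1, 75)] -> pick v1 -> 75
Read results in order: ['75', 'NONE', 'NONE', 'NONE', 'NONE', '75', 'NONE', 'NONE', 'NONE', '20', 'NONE', '75']
NONE count = 8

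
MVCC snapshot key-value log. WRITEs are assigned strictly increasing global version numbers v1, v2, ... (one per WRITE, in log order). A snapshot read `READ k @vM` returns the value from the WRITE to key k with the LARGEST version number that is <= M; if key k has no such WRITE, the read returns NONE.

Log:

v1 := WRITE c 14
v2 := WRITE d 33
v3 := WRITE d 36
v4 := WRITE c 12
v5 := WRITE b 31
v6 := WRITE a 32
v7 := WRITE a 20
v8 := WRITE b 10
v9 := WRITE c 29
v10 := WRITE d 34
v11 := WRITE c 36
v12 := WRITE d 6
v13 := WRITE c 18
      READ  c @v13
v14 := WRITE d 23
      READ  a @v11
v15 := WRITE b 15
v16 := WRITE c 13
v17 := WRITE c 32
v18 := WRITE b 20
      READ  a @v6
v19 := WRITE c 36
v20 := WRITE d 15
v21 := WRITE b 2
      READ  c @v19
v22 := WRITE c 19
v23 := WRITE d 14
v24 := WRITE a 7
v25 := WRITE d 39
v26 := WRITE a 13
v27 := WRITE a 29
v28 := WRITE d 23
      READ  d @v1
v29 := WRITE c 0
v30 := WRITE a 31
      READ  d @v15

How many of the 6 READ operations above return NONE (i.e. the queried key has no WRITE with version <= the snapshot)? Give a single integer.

v1: WRITE c=14  (c history now [(1, 14)])
v2: WRITE d=33  (d history now [(2, 33)])
v3: WRITE d=36  (d history now [(2, 33), (3, 36)])
v4: WRITE c=12  (c history now [(1, 14), (4, 12)])
v5: WRITE b=31  (b history now [(5, 31)])
v6: WRITE a=32  (a history now [(6, 32)])
v7: WRITE a=20  (a history now [(6, 32), (7, 20)])
v8: WRITE b=10  (b history now [(5, 31), (8, 10)])
v9: WRITE c=29  (c history now [(1, 14), (4, 12), (9, 29)])
v10: WRITE d=34  (d history now [(2, 33), (3, 36), (10, 34)])
v11: WRITE c=36  (c history now [(1, 14), (4, 12), (9, 29), (11, 36)])
v12: WRITE d=6  (d history now [(2, 33), (3, 36), (10, 34), (12, 6)])
v13: WRITE c=18  (c history now [(1, 14), (4, 12), (9, 29), (11, 36), (13, 18)])
READ c @v13: history=[(1, 14), (4, 12), (9, 29), (11, 36), (13, 18)] -> pick v13 -> 18
v14: WRITE d=23  (d history now [(2, 33), (3, 36), (10, 34), (12, 6), (14, 23)])
READ a @v11: history=[(6, 32), (7, 20)] -> pick v7 -> 20
v15: WRITE b=15  (b history now [(5, 31), (8, 10), (15, 15)])
v16: WRITE c=13  (c history now [(1, 14), (4, 12), (9, 29), (11, 36), (13, 18), (16, 13)])
v17: WRITE c=32  (c history now [(1, 14), (4, 12), (9, 29), (11, 36), (13, 18), (16, 13), (17, 32)])
v18: WRITE b=20  (b history now [(5, 31), (8, 10), (15, 15), (18, 20)])
READ a @v6: history=[(6, 32), (7, 20)] -> pick v6 -> 32
v19: WRITE c=36  (c history now [(1, 14), (4, 12), (9, 29), (11, 36), (13, 18), (16, 13), (17, 32), (19, 36)])
v20: WRITE d=15  (d history now [(2, 33), (3, 36), (10, 34), (12, 6), (14, 23), (20, 15)])
v21: WRITE b=2  (b history now [(5, 31), (8, 10), (15, 15), (18, 20), (21, 2)])
READ c @v19: history=[(1, 14), (4, 12), (9, 29), (11, 36), (13, 18), (16, 13), (17, 32), (19, 36)] -> pick v19 -> 36
v22: WRITE c=19  (c history now [(1, 14), (4, 12), (9, 29), (11, 36), (13, 18), (16, 13), (17, 32), (19, 36), (22, 19)])
v23: WRITE d=14  (d history now [(2, 33), (3, 36), (10, 34), (12, 6), (14, 23), (20, 15), (23, 14)])
v24: WRITE a=7  (a history now [(6, 32), (7, 20), (24, 7)])
v25: WRITE d=39  (d history now [(2, 33), (3, 36), (10, 34), (12, 6), (14, 23), (20, 15), (23, 14), (25, 39)])
v26: WRITE a=13  (a history now [(6, 32), (7, 20), (24, 7), (26, 13)])
v27: WRITE a=29  (a history now [(6, 32), (7, 20), (24, 7), (26, 13), (27, 29)])
v28: WRITE d=23  (d history now [(2, 33), (3, 36), (10, 34), (12, 6), (14, 23), (20, 15), (23, 14), (25, 39), (28, 23)])
READ d @v1: history=[(2, 33), (3, 36), (10, 34), (12, 6), (14, 23), (20, 15), (23, 14), (25, 39), (28, 23)] -> no version <= 1 -> NONE
v29: WRITE c=0  (c history now [(1, 14), (4, 12), (9, 29), (11, 36), (13, 18), (16, 13), (17, 32), (19, 36), (22, 19), (29, 0)])
v30: WRITE a=31  (a history now [(6, 32), (7, 20), (24, 7), (26, 13), (27, 29), (30, 31)])
READ d @v15: history=[(2, 33), (3, 36), (10, 34), (12, 6), (14, 23), (20, 15), (23, 14), (25, 39), (28, 23)] -> pick v14 -> 23
Read results in order: ['18', '20', '32', '36', 'NONE', '23']
NONE count = 1

Answer: 1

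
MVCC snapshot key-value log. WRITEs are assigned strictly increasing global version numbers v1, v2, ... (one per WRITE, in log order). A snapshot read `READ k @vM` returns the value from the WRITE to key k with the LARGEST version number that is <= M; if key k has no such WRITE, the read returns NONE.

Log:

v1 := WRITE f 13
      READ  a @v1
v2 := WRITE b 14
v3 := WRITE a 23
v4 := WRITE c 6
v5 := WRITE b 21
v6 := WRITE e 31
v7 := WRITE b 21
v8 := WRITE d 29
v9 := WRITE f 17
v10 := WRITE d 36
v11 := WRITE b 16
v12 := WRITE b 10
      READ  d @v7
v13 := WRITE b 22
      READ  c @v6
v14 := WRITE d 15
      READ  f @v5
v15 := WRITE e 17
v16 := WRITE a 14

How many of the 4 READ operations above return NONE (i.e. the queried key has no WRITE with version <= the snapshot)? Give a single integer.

Answer: 2

Derivation:
v1: WRITE f=13  (f history now [(1, 13)])
READ a @v1: history=[] -> no version <= 1 -> NONE
v2: WRITE b=14  (b history now [(2, 14)])
v3: WRITE a=23  (a history now [(3, 23)])
v4: WRITE c=6  (c history now [(4, 6)])
v5: WRITE b=21  (b history now [(2, 14), (5, 21)])
v6: WRITE e=31  (e history now [(6, 31)])
v7: WRITE b=21  (b history now [(2, 14), (5, 21), (7, 21)])
v8: WRITE d=29  (d history now [(8, 29)])
v9: WRITE f=17  (f history now [(1, 13), (9, 17)])
v10: WRITE d=36  (d history now [(8, 29), (10, 36)])
v11: WRITE b=16  (b history now [(2, 14), (5, 21), (7, 21), (11, 16)])
v12: WRITE b=10  (b history now [(2, 14), (5, 21), (7, 21), (11, 16), (12, 10)])
READ d @v7: history=[(8, 29), (10, 36)] -> no version <= 7 -> NONE
v13: WRITE b=22  (b history now [(2, 14), (5, 21), (7, 21), (11, 16), (12, 10), (13, 22)])
READ c @v6: history=[(4, 6)] -> pick v4 -> 6
v14: WRITE d=15  (d history now [(8, 29), (10, 36), (14, 15)])
READ f @v5: history=[(1, 13), (9, 17)] -> pick v1 -> 13
v15: WRITE e=17  (e history now [(6, 31), (15, 17)])
v16: WRITE a=14  (a history now [(3, 23), (16, 14)])
Read results in order: ['NONE', 'NONE', '6', '13']
NONE count = 2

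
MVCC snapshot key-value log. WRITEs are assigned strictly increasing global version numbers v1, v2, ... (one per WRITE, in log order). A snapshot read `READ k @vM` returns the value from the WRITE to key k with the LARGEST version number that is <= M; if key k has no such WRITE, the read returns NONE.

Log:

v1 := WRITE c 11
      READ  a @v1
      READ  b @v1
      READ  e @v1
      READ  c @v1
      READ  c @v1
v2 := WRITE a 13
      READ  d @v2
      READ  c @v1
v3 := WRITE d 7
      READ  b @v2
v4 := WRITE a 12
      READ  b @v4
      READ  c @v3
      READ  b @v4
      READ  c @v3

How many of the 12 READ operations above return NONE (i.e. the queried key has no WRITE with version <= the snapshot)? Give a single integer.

v1: WRITE c=11  (c history now [(1, 11)])
READ a @v1: history=[] -> no version <= 1 -> NONE
READ b @v1: history=[] -> no version <= 1 -> NONE
READ e @v1: history=[] -> no version <= 1 -> NONE
READ c @v1: history=[(1, 11)] -> pick v1 -> 11
READ c @v1: history=[(1, 11)] -> pick v1 -> 11
v2: WRITE a=13  (a history now [(2, 13)])
READ d @v2: history=[] -> no version <= 2 -> NONE
READ c @v1: history=[(1, 11)] -> pick v1 -> 11
v3: WRITE d=7  (d history now [(3, 7)])
READ b @v2: history=[] -> no version <= 2 -> NONE
v4: WRITE a=12  (a history now [(2, 13), (4, 12)])
READ b @v4: history=[] -> no version <= 4 -> NONE
READ c @v3: history=[(1, 11)] -> pick v1 -> 11
READ b @v4: history=[] -> no version <= 4 -> NONE
READ c @v3: history=[(1, 11)] -> pick v1 -> 11
Read results in order: ['NONE', 'NONE', 'NONE', '11', '11', 'NONE', '11', 'NONE', 'NONE', '11', 'NONE', '11']
NONE count = 7

Answer: 7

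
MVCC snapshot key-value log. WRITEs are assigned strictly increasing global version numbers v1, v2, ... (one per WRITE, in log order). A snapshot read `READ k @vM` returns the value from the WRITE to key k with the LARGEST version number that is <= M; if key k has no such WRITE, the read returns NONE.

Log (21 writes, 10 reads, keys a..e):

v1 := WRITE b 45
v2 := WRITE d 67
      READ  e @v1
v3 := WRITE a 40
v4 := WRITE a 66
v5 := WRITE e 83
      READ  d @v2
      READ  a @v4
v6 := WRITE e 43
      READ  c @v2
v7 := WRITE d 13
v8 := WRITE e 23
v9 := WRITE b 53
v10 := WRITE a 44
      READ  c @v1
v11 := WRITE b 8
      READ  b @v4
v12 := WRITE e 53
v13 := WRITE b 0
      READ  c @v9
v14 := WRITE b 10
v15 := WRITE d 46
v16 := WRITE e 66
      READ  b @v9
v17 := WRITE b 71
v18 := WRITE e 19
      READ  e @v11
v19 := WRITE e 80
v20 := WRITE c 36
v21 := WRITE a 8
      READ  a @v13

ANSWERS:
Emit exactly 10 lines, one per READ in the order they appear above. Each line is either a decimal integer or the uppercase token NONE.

v1: WRITE b=45  (b history now [(1, 45)])
v2: WRITE d=67  (d history now [(2, 67)])
READ e @v1: history=[] -> no version <= 1 -> NONE
v3: WRITE a=40  (a history now [(3, 40)])
v4: WRITE a=66  (a history now [(3, 40), (4, 66)])
v5: WRITE e=83  (e history now [(5, 83)])
READ d @v2: history=[(2, 67)] -> pick v2 -> 67
READ a @v4: history=[(3, 40), (4, 66)] -> pick v4 -> 66
v6: WRITE e=43  (e history now [(5, 83), (6, 43)])
READ c @v2: history=[] -> no version <= 2 -> NONE
v7: WRITE d=13  (d history now [(2, 67), (7, 13)])
v8: WRITE e=23  (e history now [(5, 83), (6, 43), (8, 23)])
v9: WRITE b=53  (b history now [(1, 45), (9, 53)])
v10: WRITE a=44  (a history now [(3, 40), (4, 66), (10, 44)])
READ c @v1: history=[] -> no version <= 1 -> NONE
v11: WRITE b=8  (b history now [(1, 45), (9, 53), (11, 8)])
READ b @v4: history=[(1, 45), (9, 53), (11, 8)] -> pick v1 -> 45
v12: WRITE e=53  (e history now [(5, 83), (6, 43), (8, 23), (12, 53)])
v13: WRITE b=0  (b history now [(1, 45), (9, 53), (11, 8), (13, 0)])
READ c @v9: history=[] -> no version <= 9 -> NONE
v14: WRITE b=10  (b history now [(1, 45), (9, 53), (11, 8), (13, 0), (14, 10)])
v15: WRITE d=46  (d history now [(2, 67), (7, 13), (15, 46)])
v16: WRITE e=66  (e history now [(5, 83), (6, 43), (8, 23), (12, 53), (16, 66)])
READ b @v9: history=[(1, 45), (9, 53), (11, 8), (13, 0), (14, 10)] -> pick v9 -> 53
v17: WRITE b=71  (b history now [(1, 45), (9, 53), (11, 8), (13, 0), (14, 10), (17, 71)])
v18: WRITE e=19  (e history now [(5, 83), (6, 43), (8, 23), (12, 53), (16, 66), (18, 19)])
READ e @v11: history=[(5, 83), (6, 43), (8, 23), (12, 53), (16, 66), (18, 19)] -> pick v8 -> 23
v19: WRITE e=80  (e history now [(5, 83), (6, 43), (8, 23), (12, 53), (16, 66), (18, 19), (19, 80)])
v20: WRITE c=36  (c history now [(20, 36)])
v21: WRITE a=8  (a history now [(3, 40), (4, 66), (10, 44), (21, 8)])
READ a @v13: history=[(3, 40), (4, 66), (10, 44), (21, 8)] -> pick v10 -> 44

Answer: NONE
67
66
NONE
NONE
45
NONE
53
23
44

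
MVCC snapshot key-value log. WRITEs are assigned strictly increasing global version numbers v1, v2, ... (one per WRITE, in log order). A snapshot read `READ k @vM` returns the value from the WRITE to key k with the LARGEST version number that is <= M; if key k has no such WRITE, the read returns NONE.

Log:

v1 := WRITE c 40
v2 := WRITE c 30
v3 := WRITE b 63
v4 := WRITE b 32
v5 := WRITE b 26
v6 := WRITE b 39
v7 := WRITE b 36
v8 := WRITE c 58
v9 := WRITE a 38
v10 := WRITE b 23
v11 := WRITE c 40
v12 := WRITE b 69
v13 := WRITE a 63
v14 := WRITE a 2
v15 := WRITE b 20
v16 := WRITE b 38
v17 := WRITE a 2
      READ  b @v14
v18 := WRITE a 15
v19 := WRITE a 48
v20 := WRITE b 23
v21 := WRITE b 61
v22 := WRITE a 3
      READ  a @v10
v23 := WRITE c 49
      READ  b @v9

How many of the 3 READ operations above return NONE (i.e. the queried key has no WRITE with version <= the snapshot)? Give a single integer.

Answer: 0

Derivation:
v1: WRITE c=40  (c history now [(1, 40)])
v2: WRITE c=30  (c history now [(1, 40), (2, 30)])
v3: WRITE b=63  (b history now [(3, 63)])
v4: WRITE b=32  (b history now [(3, 63), (4, 32)])
v5: WRITE b=26  (b history now [(3, 63), (4, 32), (5, 26)])
v6: WRITE b=39  (b history now [(3, 63), (4, 32), (5, 26), (6, 39)])
v7: WRITE b=36  (b history now [(3, 63), (4, 32), (5, 26), (6, 39), (7, 36)])
v8: WRITE c=58  (c history now [(1, 40), (2, 30), (8, 58)])
v9: WRITE a=38  (a history now [(9, 38)])
v10: WRITE b=23  (b history now [(3, 63), (4, 32), (5, 26), (6, 39), (7, 36), (10, 23)])
v11: WRITE c=40  (c history now [(1, 40), (2, 30), (8, 58), (11, 40)])
v12: WRITE b=69  (b history now [(3, 63), (4, 32), (5, 26), (6, 39), (7, 36), (10, 23), (12, 69)])
v13: WRITE a=63  (a history now [(9, 38), (13, 63)])
v14: WRITE a=2  (a history now [(9, 38), (13, 63), (14, 2)])
v15: WRITE b=20  (b history now [(3, 63), (4, 32), (5, 26), (6, 39), (7, 36), (10, 23), (12, 69), (15, 20)])
v16: WRITE b=38  (b history now [(3, 63), (4, 32), (5, 26), (6, 39), (7, 36), (10, 23), (12, 69), (15, 20), (16, 38)])
v17: WRITE a=2  (a history now [(9, 38), (13, 63), (14, 2), (17, 2)])
READ b @v14: history=[(3, 63), (4, 32), (5, 26), (6, 39), (7, 36), (10, 23), (12, 69), (15, 20), (16, 38)] -> pick v12 -> 69
v18: WRITE a=15  (a history now [(9, 38), (13, 63), (14, 2), (17, 2), (18, 15)])
v19: WRITE a=48  (a history now [(9, 38), (13, 63), (14, 2), (17, 2), (18, 15), (19, 48)])
v20: WRITE b=23  (b history now [(3, 63), (4, 32), (5, 26), (6, 39), (7, 36), (10, 23), (12, 69), (15, 20), (16, 38), (20, 23)])
v21: WRITE b=61  (b history now [(3, 63), (4, 32), (5, 26), (6, 39), (7, 36), (10, 23), (12, 69), (15, 20), (16, 38), (20, 23), (21, 61)])
v22: WRITE a=3  (a history now [(9, 38), (13, 63), (14, 2), (17, 2), (18, 15), (19, 48), (22, 3)])
READ a @v10: history=[(9, 38), (13, 63), (14, 2), (17, 2), (18, 15), (19, 48), (22, 3)] -> pick v9 -> 38
v23: WRITE c=49  (c history now [(1, 40), (2, 30), (8, 58), (11, 40), (23, 49)])
READ b @v9: history=[(3, 63), (4, 32), (5, 26), (6, 39), (7, 36), (10, 23), (12, 69), (15, 20), (16, 38), (20, 23), (21, 61)] -> pick v7 -> 36
Read results in order: ['69', '38', '36']
NONE count = 0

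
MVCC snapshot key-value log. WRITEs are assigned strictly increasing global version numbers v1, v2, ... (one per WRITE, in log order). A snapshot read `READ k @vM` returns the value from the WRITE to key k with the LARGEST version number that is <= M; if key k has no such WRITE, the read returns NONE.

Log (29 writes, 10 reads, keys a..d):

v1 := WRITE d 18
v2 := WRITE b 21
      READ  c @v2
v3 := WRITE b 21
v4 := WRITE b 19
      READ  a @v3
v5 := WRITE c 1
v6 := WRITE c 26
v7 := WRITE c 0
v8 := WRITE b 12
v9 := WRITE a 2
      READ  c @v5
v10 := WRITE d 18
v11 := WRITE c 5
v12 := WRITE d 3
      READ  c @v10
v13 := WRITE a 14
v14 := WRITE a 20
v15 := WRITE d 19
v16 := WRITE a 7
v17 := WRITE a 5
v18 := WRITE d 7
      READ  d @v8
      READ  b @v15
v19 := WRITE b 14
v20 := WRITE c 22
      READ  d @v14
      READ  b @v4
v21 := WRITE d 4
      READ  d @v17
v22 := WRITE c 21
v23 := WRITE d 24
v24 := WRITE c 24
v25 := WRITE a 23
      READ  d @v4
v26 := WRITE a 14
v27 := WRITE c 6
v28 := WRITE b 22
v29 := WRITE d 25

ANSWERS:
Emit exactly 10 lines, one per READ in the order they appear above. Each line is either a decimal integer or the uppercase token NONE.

v1: WRITE d=18  (d history now [(1, 18)])
v2: WRITE b=21  (b history now [(2, 21)])
READ c @v2: history=[] -> no version <= 2 -> NONE
v3: WRITE b=21  (b history now [(2, 21), (3, 21)])
v4: WRITE b=19  (b history now [(2, 21), (3, 21), (4, 19)])
READ a @v3: history=[] -> no version <= 3 -> NONE
v5: WRITE c=1  (c history now [(5, 1)])
v6: WRITE c=26  (c history now [(5, 1), (6, 26)])
v7: WRITE c=0  (c history now [(5, 1), (6, 26), (7, 0)])
v8: WRITE b=12  (b history now [(2, 21), (3, 21), (4, 19), (8, 12)])
v9: WRITE a=2  (a history now [(9, 2)])
READ c @v5: history=[(5, 1), (6, 26), (7, 0)] -> pick v5 -> 1
v10: WRITE d=18  (d history now [(1, 18), (10, 18)])
v11: WRITE c=5  (c history now [(5, 1), (6, 26), (7, 0), (11, 5)])
v12: WRITE d=3  (d history now [(1, 18), (10, 18), (12, 3)])
READ c @v10: history=[(5, 1), (6, 26), (7, 0), (11, 5)] -> pick v7 -> 0
v13: WRITE a=14  (a history now [(9, 2), (13, 14)])
v14: WRITE a=20  (a history now [(9, 2), (13, 14), (14, 20)])
v15: WRITE d=19  (d history now [(1, 18), (10, 18), (12, 3), (15, 19)])
v16: WRITE a=7  (a history now [(9, 2), (13, 14), (14, 20), (16, 7)])
v17: WRITE a=5  (a history now [(9, 2), (13, 14), (14, 20), (16, 7), (17, 5)])
v18: WRITE d=7  (d history now [(1, 18), (10, 18), (12, 3), (15, 19), (18, 7)])
READ d @v8: history=[(1, 18), (10, 18), (12, 3), (15, 19), (18, 7)] -> pick v1 -> 18
READ b @v15: history=[(2, 21), (3, 21), (4, 19), (8, 12)] -> pick v8 -> 12
v19: WRITE b=14  (b history now [(2, 21), (3, 21), (4, 19), (8, 12), (19, 14)])
v20: WRITE c=22  (c history now [(5, 1), (6, 26), (7, 0), (11, 5), (20, 22)])
READ d @v14: history=[(1, 18), (10, 18), (12, 3), (15, 19), (18, 7)] -> pick v12 -> 3
READ b @v4: history=[(2, 21), (3, 21), (4, 19), (8, 12), (19, 14)] -> pick v4 -> 19
v21: WRITE d=4  (d history now [(1, 18), (10, 18), (12, 3), (15, 19), (18, 7), (21, 4)])
READ d @v17: history=[(1, 18), (10, 18), (12, 3), (15, 19), (18, 7), (21, 4)] -> pick v15 -> 19
v22: WRITE c=21  (c history now [(5, 1), (6, 26), (7, 0), (11, 5), (20, 22), (22, 21)])
v23: WRITE d=24  (d history now [(1, 18), (10, 18), (12, 3), (15, 19), (18, 7), (21, 4), (23, 24)])
v24: WRITE c=24  (c history now [(5, 1), (6, 26), (7, 0), (11, 5), (20, 22), (22, 21), (24, 24)])
v25: WRITE a=23  (a history now [(9, 2), (13, 14), (14, 20), (16, 7), (17, 5), (25, 23)])
READ d @v4: history=[(1, 18), (10, 18), (12, 3), (15, 19), (18, 7), (21, 4), (23, 24)] -> pick v1 -> 18
v26: WRITE a=14  (a history now [(9, 2), (13, 14), (14, 20), (16, 7), (17, 5), (25, 23), (26, 14)])
v27: WRITE c=6  (c history now [(5, 1), (6, 26), (7, 0), (11, 5), (20, 22), (22, 21), (24, 24), (27, 6)])
v28: WRITE b=22  (b history now [(2, 21), (3, 21), (4, 19), (8, 12), (19, 14), (28, 22)])
v29: WRITE d=25  (d history now [(1, 18), (10, 18), (12, 3), (15, 19), (18, 7), (21, 4), (23, 24), (29, 25)])

Answer: NONE
NONE
1
0
18
12
3
19
19
18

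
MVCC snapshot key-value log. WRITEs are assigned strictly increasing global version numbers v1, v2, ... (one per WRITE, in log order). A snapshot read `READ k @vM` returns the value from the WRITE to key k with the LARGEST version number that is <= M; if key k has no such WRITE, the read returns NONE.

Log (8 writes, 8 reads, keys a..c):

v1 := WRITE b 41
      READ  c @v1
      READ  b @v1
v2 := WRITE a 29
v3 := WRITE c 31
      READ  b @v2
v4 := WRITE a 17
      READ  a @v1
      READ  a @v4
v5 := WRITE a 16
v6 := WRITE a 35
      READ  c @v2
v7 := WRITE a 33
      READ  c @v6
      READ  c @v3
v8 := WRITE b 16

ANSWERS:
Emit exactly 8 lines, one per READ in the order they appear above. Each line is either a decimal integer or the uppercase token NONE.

v1: WRITE b=41  (b history now [(1, 41)])
READ c @v1: history=[] -> no version <= 1 -> NONE
READ b @v1: history=[(1, 41)] -> pick v1 -> 41
v2: WRITE a=29  (a history now [(2, 29)])
v3: WRITE c=31  (c history now [(3, 31)])
READ b @v2: history=[(1, 41)] -> pick v1 -> 41
v4: WRITE a=17  (a history now [(2, 29), (4, 17)])
READ a @v1: history=[(2, 29), (4, 17)] -> no version <= 1 -> NONE
READ a @v4: history=[(2, 29), (4, 17)] -> pick v4 -> 17
v5: WRITE a=16  (a history now [(2, 29), (4, 17), (5, 16)])
v6: WRITE a=35  (a history now [(2, 29), (4, 17), (5, 16), (6, 35)])
READ c @v2: history=[(3, 31)] -> no version <= 2 -> NONE
v7: WRITE a=33  (a history now [(2, 29), (4, 17), (5, 16), (6, 35), (7, 33)])
READ c @v6: history=[(3, 31)] -> pick v3 -> 31
READ c @v3: history=[(3, 31)] -> pick v3 -> 31
v8: WRITE b=16  (b history now [(1, 41), (8, 16)])

Answer: NONE
41
41
NONE
17
NONE
31
31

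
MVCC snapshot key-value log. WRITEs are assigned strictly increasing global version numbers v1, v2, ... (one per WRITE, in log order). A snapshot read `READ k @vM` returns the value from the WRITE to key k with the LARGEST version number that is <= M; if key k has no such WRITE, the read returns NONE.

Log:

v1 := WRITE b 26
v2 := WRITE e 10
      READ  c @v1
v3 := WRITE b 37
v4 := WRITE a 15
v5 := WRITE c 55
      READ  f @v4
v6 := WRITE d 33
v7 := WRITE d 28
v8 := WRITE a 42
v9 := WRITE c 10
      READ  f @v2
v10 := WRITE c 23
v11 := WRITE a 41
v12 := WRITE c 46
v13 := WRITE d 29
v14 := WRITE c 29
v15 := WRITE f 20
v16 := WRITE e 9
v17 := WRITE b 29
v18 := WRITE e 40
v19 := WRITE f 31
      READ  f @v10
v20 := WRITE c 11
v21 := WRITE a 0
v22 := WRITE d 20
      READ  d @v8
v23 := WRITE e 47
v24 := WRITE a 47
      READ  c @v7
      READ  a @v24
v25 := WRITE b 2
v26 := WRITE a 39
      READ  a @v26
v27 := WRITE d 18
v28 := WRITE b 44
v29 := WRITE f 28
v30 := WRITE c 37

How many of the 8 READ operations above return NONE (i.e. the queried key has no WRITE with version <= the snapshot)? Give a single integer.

v1: WRITE b=26  (b history now [(1, 26)])
v2: WRITE e=10  (e history now [(2, 10)])
READ c @v1: history=[] -> no version <= 1 -> NONE
v3: WRITE b=37  (b history now [(1, 26), (3, 37)])
v4: WRITE a=15  (a history now [(4, 15)])
v5: WRITE c=55  (c history now [(5, 55)])
READ f @v4: history=[] -> no version <= 4 -> NONE
v6: WRITE d=33  (d history now [(6, 33)])
v7: WRITE d=28  (d history now [(6, 33), (7, 28)])
v8: WRITE a=42  (a history now [(4, 15), (8, 42)])
v9: WRITE c=10  (c history now [(5, 55), (9, 10)])
READ f @v2: history=[] -> no version <= 2 -> NONE
v10: WRITE c=23  (c history now [(5, 55), (9, 10), (10, 23)])
v11: WRITE a=41  (a history now [(4, 15), (8, 42), (11, 41)])
v12: WRITE c=46  (c history now [(5, 55), (9, 10), (10, 23), (12, 46)])
v13: WRITE d=29  (d history now [(6, 33), (7, 28), (13, 29)])
v14: WRITE c=29  (c history now [(5, 55), (9, 10), (10, 23), (12, 46), (14, 29)])
v15: WRITE f=20  (f history now [(15, 20)])
v16: WRITE e=9  (e history now [(2, 10), (16, 9)])
v17: WRITE b=29  (b history now [(1, 26), (3, 37), (17, 29)])
v18: WRITE e=40  (e history now [(2, 10), (16, 9), (18, 40)])
v19: WRITE f=31  (f history now [(15, 20), (19, 31)])
READ f @v10: history=[(15, 20), (19, 31)] -> no version <= 10 -> NONE
v20: WRITE c=11  (c history now [(5, 55), (9, 10), (10, 23), (12, 46), (14, 29), (20, 11)])
v21: WRITE a=0  (a history now [(4, 15), (8, 42), (11, 41), (21, 0)])
v22: WRITE d=20  (d history now [(6, 33), (7, 28), (13, 29), (22, 20)])
READ d @v8: history=[(6, 33), (7, 28), (13, 29), (22, 20)] -> pick v7 -> 28
v23: WRITE e=47  (e history now [(2, 10), (16, 9), (18, 40), (23, 47)])
v24: WRITE a=47  (a history now [(4, 15), (8, 42), (11, 41), (21, 0), (24, 47)])
READ c @v7: history=[(5, 55), (9, 10), (10, 23), (12, 46), (14, 29), (20, 11)] -> pick v5 -> 55
READ a @v24: history=[(4, 15), (8, 42), (11, 41), (21, 0), (24, 47)] -> pick v24 -> 47
v25: WRITE b=2  (b history now [(1, 26), (3, 37), (17, 29), (25, 2)])
v26: WRITE a=39  (a history now [(4, 15), (8, 42), (11, 41), (21, 0), (24, 47), (26, 39)])
READ a @v26: history=[(4, 15), (8, 42), (11, 41), (21, 0), (24, 47), (26, 39)] -> pick v26 -> 39
v27: WRITE d=18  (d history now [(6, 33), (7, 28), (13, 29), (22, 20), (27, 18)])
v28: WRITE b=44  (b history now [(1, 26), (3, 37), (17, 29), (25, 2), (28, 44)])
v29: WRITE f=28  (f history now [(15, 20), (19, 31), (29, 28)])
v30: WRITE c=37  (c history now [(5, 55), (9, 10), (10, 23), (12, 46), (14, 29), (20, 11), (30, 37)])
Read results in order: ['NONE', 'NONE', 'NONE', 'NONE', '28', '55', '47', '39']
NONE count = 4

Answer: 4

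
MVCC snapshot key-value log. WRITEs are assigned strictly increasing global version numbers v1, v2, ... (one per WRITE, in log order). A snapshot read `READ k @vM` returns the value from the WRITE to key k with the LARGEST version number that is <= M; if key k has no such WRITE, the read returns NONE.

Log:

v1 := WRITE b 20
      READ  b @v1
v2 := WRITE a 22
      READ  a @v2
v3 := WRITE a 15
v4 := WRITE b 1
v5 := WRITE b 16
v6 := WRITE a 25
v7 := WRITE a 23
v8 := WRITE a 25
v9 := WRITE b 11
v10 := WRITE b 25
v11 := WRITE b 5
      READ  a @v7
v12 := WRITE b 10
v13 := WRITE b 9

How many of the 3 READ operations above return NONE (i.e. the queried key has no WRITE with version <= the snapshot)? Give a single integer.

v1: WRITE b=20  (b history now [(1, 20)])
READ b @v1: history=[(1, 20)] -> pick v1 -> 20
v2: WRITE a=22  (a history now [(2, 22)])
READ a @v2: history=[(2, 22)] -> pick v2 -> 22
v3: WRITE a=15  (a history now [(2, 22), (3, 15)])
v4: WRITE b=1  (b history now [(1, 20), (4, 1)])
v5: WRITE b=16  (b history now [(1, 20), (4, 1), (5, 16)])
v6: WRITE a=25  (a history now [(2, 22), (3, 15), (6, 25)])
v7: WRITE a=23  (a history now [(2, 22), (3, 15), (6, 25), (7, 23)])
v8: WRITE a=25  (a history now [(2, 22), (3, 15), (6, 25), (7, 23), (8, 25)])
v9: WRITE b=11  (b history now [(1, 20), (4, 1), (5, 16), (9, 11)])
v10: WRITE b=25  (b history now [(1, 20), (4, 1), (5, 16), (9, 11), (10, 25)])
v11: WRITE b=5  (b history now [(1, 20), (4, 1), (5, 16), (9, 11), (10, 25), (11, 5)])
READ a @v7: history=[(2, 22), (3, 15), (6, 25), (7, 23), (8, 25)] -> pick v7 -> 23
v12: WRITE b=10  (b history now [(1, 20), (4, 1), (5, 16), (9, 11), (10, 25), (11, 5), (12, 10)])
v13: WRITE b=9  (b history now [(1, 20), (4, 1), (5, 16), (9, 11), (10, 25), (11, 5), (12, 10), (13, 9)])
Read results in order: ['20', '22', '23']
NONE count = 0

Answer: 0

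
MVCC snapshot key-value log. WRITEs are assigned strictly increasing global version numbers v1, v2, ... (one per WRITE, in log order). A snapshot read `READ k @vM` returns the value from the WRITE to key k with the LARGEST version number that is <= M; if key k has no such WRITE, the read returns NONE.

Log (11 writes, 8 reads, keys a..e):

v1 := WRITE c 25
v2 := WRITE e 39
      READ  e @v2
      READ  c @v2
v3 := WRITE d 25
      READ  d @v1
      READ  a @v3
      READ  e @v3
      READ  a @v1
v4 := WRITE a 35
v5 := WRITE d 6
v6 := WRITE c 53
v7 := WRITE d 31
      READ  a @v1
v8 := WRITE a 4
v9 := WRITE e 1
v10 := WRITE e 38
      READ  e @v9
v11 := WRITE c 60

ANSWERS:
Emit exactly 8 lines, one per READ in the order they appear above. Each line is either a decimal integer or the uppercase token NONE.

Answer: 39
25
NONE
NONE
39
NONE
NONE
1

Derivation:
v1: WRITE c=25  (c history now [(1, 25)])
v2: WRITE e=39  (e history now [(2, 39)])
READ e @v2: history=[(2, 39)] -> pick v2 -> 39
READ c @v2: history=[(1, 25)] -> pick v1 -> 25
v3: WRITE d=25  (d history now [(3, 25)])
READ d @v1: history=[(3, 25)] -> no version <= 1 -> NONE
READ a @v3: history=[] -> no version <= 3 -> NONE
READ e @v3: history=[(2, 39)] -> pick v2 -> 39
READ a @v1: history=[] -> no version <= 1 -> NONE
v4: WRITE a=35  (a history now [(4, 35)])
v5: WRITE d=6  (d history now [(3, 25), (5, 6)])
v6: WRITE c=53  (c history now [(1, 25), (6, 53)])
v7: WRITE d=31  (d history now [(3, 25), (5, 6), (7, 31)])
READ a @v1: history=[(4, 35)] -> no version <= 1 -> NONE
v8: WRITE a=4  (a history now [(4, 35), (8, 4)])
v9: WRITE e=1  (e history now [(2, 39), (9, 1)])
v10: WRITE e=38  (e history now [(2, 39), (9, 1), (10, 38)])
READ e @v9: history=[(2, 39), (9, 1), (10, 38)] -> pick v9 -> 1
v11: WRITE c=60  (c history now [(1, 25), (6, 53), (11, 60)])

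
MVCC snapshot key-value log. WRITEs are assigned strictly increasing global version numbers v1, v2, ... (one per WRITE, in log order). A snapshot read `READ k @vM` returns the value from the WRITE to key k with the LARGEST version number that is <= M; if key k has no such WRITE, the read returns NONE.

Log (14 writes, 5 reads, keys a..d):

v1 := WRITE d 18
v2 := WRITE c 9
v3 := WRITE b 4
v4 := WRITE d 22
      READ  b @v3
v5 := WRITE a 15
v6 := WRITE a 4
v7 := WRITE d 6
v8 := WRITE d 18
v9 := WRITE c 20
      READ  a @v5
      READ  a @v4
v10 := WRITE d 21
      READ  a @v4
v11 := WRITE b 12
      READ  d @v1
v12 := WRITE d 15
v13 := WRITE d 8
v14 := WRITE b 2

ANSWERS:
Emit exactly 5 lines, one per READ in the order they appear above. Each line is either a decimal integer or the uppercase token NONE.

Answer: 4
15
NONE
NONE
18

Derivation:
v1: WRITE d=18  (d history now [(1, 18)])
v2: WRITE c=9  (c history now [(2, 9)])
v3: WRITE b=4  (b history now [(3, 4)])
v4: WRITE d=22  (d history now [(1, 18), (4, 22)])
READ b @v3: history=[(3, 4)] -> pick v3 -> 4
v5: WRITE a=15  (a history now [(5, 15)])
v6: WRITE a=4  (a history now [(5, 15), (6, 4)])
v7: WRITE d=6  (d history now [(1, 18), (4, 22), (7, 6)])
v8: WRITE d=18  (d history now [(1, 18), (4, 22), (7, 6), (8, 18)])
v9: WRITE c=20  (c history now [(2, 9), (9, 20)])
READ a @v5: history=[(5, 15), (6, 4)] -> pick v5 -> 15
READ a @v4: history=[(5, 15), (6, 4)] -> no version <= 4 -> NONE
v10: WRITE d=21  (d history now [(1, 18), (4, 22), (7, 6), (8, 18), (10, 21)])
READ a @v4: history=[(5, 15), (6, 4)] -> no version <= 4 -> NONE
v11: WRITE b=12  (b history now [(3, 4), (11, 12)])
READ d @v1: history=[(1, 18), (4, 22), (7, 6), (8, 18), (10, 21)] -> pick v1 -> 18
v12: WRITE d=15  (d history now [(1, 18), (4, 22), (7, 6), (8, 18), (10, 21), (12, 15)])
v13: WRITE d=8  (d history now [(1, 18), (4, 22), (7, 6), (8, 18), (10, 21), (12, 15), (13, 8)])
v14: WRITE b=2  (b history now [(3, 4), (11, 12), (14, 2)])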